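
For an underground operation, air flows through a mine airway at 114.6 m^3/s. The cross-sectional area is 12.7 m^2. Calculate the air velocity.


9.0236 m/s

Velocity = flow rate / cross-sectional area
= 114.6 / 12.7
= 9.0236 m/s


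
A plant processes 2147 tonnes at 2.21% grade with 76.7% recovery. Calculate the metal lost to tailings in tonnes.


Total metal in feed:
= 2147 * 2.21 / 100 = 47.4487 tonnes
Metal recovered:
= 47.4487 * 76.7 / 100 = 36.3931529 tonnes
Metal lost to tailings:
= 47.4487 - 36.3931529
= 11.0555 tonnes

11.0555 tonnes


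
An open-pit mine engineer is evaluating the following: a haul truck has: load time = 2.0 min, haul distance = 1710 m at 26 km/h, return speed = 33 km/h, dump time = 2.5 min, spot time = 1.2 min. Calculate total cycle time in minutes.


12.7552 min

Convert haul speed to m/min: 26 * 1000/60 = 433.3333333 m/min
Haul time = 1710 / 433.3333333 = 3.946153846 min
Convert return speed to m/min: 33 * 1000/60 = 550 m/min
Return time = 1710 / 550 = 3.109090909 min
Total cycle time:
= 2.0 + 3.946153846 + 2.5 + 3.109090909 + 1.2
= 12.7552 min


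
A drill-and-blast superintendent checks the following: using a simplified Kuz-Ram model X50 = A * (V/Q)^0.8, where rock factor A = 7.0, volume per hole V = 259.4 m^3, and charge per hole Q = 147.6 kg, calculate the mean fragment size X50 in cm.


10.9902 cm

Compute V/Q:
V/Q = 259.4 / 147.6 = 1.757452575
Raise to the power 0.8:
(V/Q)^0.8 = 1.757452575^0.8 = 1.57002617
Multiply by A:
X50 = 7.0 * 1.57002617
= 10.9902 cm


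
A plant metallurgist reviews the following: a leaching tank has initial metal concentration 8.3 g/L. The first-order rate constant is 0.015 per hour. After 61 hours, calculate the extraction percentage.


59.9483%

Compute the exponent:
-k * t = -0.015 * 61 = -0.915
Remaining concentration:
C = 8.3 * exp(-0.915)
= 8.3 * 0.4005166261
= 3.324287997 g/L
Extracted = 8.3 - 3.324287997 = 4.975712003 g/L
Extraction % = 4.975712003 / 8.3 * 100
= 59.9483%


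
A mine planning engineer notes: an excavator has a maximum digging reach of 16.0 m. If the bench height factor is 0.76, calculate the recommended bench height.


Bench height = reach * factor
= 16.0 * 0.76
= 12.16 m

12.16 m


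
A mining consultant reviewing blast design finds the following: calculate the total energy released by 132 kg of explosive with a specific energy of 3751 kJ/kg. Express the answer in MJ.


Energy = mass * specific_energy / 1000
= 132 * 3751 / 1000
= 495132 / 1000
= 495.132 MJ

495.132 MJ


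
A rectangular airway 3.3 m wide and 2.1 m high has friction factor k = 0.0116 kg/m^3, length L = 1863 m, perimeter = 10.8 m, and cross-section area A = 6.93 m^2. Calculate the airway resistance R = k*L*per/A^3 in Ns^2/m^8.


0.7013 Ns^2/m^8

Compute the numerator:
k * L * per = 0.0116 * 1863 * 10.8
= 233.39664
Compute the denominator:
A^3 = 6.93^3 = 332.812557
Resistance:
R = 233.39664 / 332.812557
= 0.7013 Ns^2/m^8


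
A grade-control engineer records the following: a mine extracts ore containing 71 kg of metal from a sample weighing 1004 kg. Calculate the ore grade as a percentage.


Ore grade = (metal mass / ore mass) * 100
= (71 / 1004) * 100
= 0.07071713147 * 100
= 7.0717%

7.0717%


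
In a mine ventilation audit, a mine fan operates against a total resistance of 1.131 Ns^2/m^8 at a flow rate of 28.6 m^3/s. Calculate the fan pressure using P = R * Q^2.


Compute Q^2:
Q^2 = 28.6^2 = 817.96
Compute pressure:
P = R * Q^2 = 1.131 * 817.96
= 925.1128 Pa

925.1128 Pa


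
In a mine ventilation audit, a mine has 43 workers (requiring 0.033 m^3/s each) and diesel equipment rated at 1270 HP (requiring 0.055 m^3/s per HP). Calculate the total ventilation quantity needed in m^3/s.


Airflow for workers:
Q_people = 43 * 0.033 = 1.419 m^3/s
Airflow for diesel equipment:
Q_diesel = 1270 * 0.055 = 69.85 m^3/s
Total ventilation:
Q_total = 1.419 + 69.85
= 71.269 m^3/s

71.269 m^3/s


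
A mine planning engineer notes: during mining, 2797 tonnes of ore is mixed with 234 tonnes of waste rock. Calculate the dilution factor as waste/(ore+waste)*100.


Total material = ore + waste
= 2797 + 234 = 3031 tonnes
Dilution = waste / total * 100
= 234 / 3031 * 100
= 0.07720224348 * 100
= 7.7202%

7.7202%


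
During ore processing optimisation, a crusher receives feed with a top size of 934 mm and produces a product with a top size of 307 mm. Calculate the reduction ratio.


3.0423

Reduction ratio = feed size / product size
= 934 / 307
= 3.0423


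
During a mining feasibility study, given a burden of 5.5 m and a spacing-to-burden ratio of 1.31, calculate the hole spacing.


Spacing = burden * ratio
= 5.5 * 1.31
= 7.205 m

7.205 m


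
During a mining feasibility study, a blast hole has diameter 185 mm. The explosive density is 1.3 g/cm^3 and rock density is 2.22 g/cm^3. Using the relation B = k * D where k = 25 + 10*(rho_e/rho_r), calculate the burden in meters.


5.7083 m

First, compute k:
rho_e / rho_r = 1.3 / 2.22 = 0.5855855856
k = 25 + 10 * 0.5855855856 = 30.85585586
Then, compute burden:
B = k * D / 1000 = 30.85585586 * 185 / 1000
= 5708.333333 / 1000
= 5.7083 m


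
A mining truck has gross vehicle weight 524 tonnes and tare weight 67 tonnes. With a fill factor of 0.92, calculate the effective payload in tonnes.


Maximum payload = gross - tare
= 524 - 67 = 457 tonnes
Effective payload = max payload * fill factor
= 457 * 0.92
= 420.44 tonnes

420.44 tonnes


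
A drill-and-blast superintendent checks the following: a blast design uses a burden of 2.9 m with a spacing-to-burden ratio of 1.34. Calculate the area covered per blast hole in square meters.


First, find the spacing:
Spacing = burden * ratio = 2.9 * 1.34
= 3.886 m
Then, calculate the area:
Area = burden * spacing = 2.9 * 3.886
= 11.2694 m^2

11.2694 m^2


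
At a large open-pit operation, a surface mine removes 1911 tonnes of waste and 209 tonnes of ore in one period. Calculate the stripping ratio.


9.1435

Stripping ratio = waste tonnage / ore tonnage
= 1911 / 209
= 9.1435


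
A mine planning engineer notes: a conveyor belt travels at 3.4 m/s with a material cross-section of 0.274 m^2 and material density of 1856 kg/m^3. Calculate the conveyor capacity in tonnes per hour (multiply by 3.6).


6224.5786 t/h

Volumetric flow = speed * area
= 3.4 * 0.274 = 0.9316 m^3/s
Mass flow = volumetric * density
= 0.9316 * 1856 = 1729.0496 kg/s
Convert to t/h: multiply by 3.6
Capacity = 1729.0496 * 3.6
= 6224.5786 t/h


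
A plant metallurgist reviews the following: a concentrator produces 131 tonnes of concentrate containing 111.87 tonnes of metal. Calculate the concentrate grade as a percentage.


85.3969%

Grade = (metal in concentrate / concentrate mass) * 100
= (111.87 / 131) * 100
= 0.8539694656 * 100
= 85.3969%


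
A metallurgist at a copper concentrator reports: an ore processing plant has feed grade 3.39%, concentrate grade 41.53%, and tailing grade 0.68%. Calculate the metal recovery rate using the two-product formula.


Using the two-product formula:
R = 100 * c * (f - t) / (f * (c - t))
Numerator = 100 * 41.53 * (3.39 - 0.68)
= 100 * 41.53 * 2.71
= 11254.63
Denominator = 3.39 * (41.53 - 0.68)
= 3.39 * 40.85
= 138.4815
R = 11254.63 / 138.4815
= 81.2717%

81.2717%


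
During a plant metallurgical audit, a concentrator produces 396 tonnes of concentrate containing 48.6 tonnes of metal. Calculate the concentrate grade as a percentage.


12.2727%

Grade = (metal in concentrate / concentrate mass) * 100
= (48.6 / 396) * 100
= 0.1227272727 * 100
= 12.2727%


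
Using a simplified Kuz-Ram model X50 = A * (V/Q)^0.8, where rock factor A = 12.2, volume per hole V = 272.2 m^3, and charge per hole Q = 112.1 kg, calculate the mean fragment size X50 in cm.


24.8077 cm

Compute V/Q:
V/Q = 272.2 / 112.1 = 2.428189117
Raise to the power 0.8:
(V/Q)^0.8 = 2.428189117^0.8 = 2.033414924
Multiply by A:
X50 = 12.2 * 2.033414924
= 24.8077 cm


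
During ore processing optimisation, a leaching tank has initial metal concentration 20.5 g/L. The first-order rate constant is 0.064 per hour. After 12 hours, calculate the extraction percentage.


Compute the exponent:
-k * t = -0.064 * 12 = -0.768
Remaining concentration:
C = 20.5 * exp(-0.768)
= 20.5 * 0.4639400211
= 9.510770432 g/L
Extracted = 20.5 - 9.510770432 = 10.98922957 g/L
Extraction % = 10.98922957 / 20.5 * 100
= 53.606%

53.606%


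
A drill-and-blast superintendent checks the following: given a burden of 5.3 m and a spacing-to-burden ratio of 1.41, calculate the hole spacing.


Spacing = burden * ratio
= 5.3 * 1.41
= 7.473 m

7.473 m


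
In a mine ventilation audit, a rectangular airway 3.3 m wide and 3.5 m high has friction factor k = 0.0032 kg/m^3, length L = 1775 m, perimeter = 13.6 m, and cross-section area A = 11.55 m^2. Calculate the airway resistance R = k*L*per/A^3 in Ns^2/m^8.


0.0501 Ns^2/m^8

Compute the numerator:
k * L * per = 0.0032 * 1775 * 13.6
= 77.248
Compute the denominator:
A^3 = 11.55^3 = 1540.798875
Resistance:
R = 77.248 / 1540.798875
= 0.0501 Ns^2/m^8


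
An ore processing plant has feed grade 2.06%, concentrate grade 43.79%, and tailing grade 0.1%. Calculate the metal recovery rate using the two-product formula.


Using the two-product formula:
R = 100 * c * (f - t) / (f * (c - t))
Numerator = 100 * 43.79 * (2.06 - 0.1)
= 100 * 43.79 * 1.96
= 8582.84
Denominator = 2.06 * (43.79 - 0.1)
= 2.06 * 43.69
= 90.0014
R = 8582.84 / 90.0014
= 95.3634%

95.3634%


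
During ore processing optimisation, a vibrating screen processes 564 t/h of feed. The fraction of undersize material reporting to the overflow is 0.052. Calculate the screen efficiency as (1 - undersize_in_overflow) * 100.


94.8%

Screen efficiency = (1 - fraction of undersize in overflow) * 100
= (1 - 0.052) * 100
= 0.948 * 100
= 94.8%


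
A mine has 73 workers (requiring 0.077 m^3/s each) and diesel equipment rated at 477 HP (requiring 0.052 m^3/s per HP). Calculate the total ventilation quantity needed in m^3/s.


Airflow for workers:
Q_people = 73 * 0.077 = 5.621 m^3/s
Airflow for diesel equipment:
Q_diesel = 477 * 0.052 = 24.804 m^3/s
Total ventilation:
Q_total = 5.621 + 24.804
= 30.425 m^3/s

30.425 m^3/s


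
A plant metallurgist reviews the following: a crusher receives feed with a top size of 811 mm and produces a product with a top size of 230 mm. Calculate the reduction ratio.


3.5261

Reduction ratio = feed size / product size
= 811 / 230
= 3.5261


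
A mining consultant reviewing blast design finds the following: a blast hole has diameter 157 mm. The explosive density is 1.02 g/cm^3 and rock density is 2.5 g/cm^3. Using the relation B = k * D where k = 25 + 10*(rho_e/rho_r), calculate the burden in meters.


4.5656 m

First, compute k:
rho_e / rho_r = 1.02 / 2.5 = 0.408
k = 25 + 10 * 0.408 = 29.08
Then, compute burden:
B = k * D / 1000 = 29.08 * 157 / 1000
= 4565.56 / 1000
= 4.5656 m


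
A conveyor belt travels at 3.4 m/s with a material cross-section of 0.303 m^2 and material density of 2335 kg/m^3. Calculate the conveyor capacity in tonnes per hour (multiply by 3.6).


8659.8612 t/h

Volumetric flow = speed * area
= 3.4 * 0.303 = 1.0302 m^3/s
Mass flow = volumetric * density
= 1.0302 * 2335 = 2405.517 kg/s
Convert to t/h: multiply by 3.6
Capacity = 2405.517 * 3.6
= 8659.8612 t/h


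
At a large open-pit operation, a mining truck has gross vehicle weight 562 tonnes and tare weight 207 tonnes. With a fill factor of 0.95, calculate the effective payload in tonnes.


337.25 tonnes

Maximum payload = gross - tare
= 562 - 207 = 355 tonnes
Effective payload = max payload * fill factor
= 355 * 0.95
= 337.25 tonnes


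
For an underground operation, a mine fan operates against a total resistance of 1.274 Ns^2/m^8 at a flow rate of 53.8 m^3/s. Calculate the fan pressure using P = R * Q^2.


Compute Q^2:
Q^2 = 53.8^2 = 2894.44
Compute pressure:
P = R * Q^2 = 1.274 * 2894.44
= 3687.5166 Pa

3687.5166 Pa


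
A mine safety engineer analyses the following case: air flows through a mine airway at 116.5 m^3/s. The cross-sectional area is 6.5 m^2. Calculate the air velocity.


17.9231 m/s

Velocity = flow rate / cross-sectional area
= 116.5 / 6.5
= 17.9231 m/s


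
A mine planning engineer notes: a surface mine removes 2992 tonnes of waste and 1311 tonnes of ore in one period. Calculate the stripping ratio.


Stripping ratio = waste tonnage / ore tonnage
= 2992 / 1311
= 2.2822

2.2822


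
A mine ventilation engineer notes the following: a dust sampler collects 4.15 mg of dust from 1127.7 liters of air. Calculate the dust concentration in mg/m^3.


Convert liters to m^3: 1 m^3 = 1000 L
Concentration = mass / volume * 1000
= 4.15 / 1127.7 * 1000
= 0.003680056753 * 1000
= 3.6801 mg/m^3

3.6801 mg/m^3


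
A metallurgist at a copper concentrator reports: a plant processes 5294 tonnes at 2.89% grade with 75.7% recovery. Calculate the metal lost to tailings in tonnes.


37.1782 tonnes

Total metal in feed:
= 5294 * 2.89 / 100 = 152.9966 tonnes
Metal recovered:
= 152.9966 * 75.7 / 100 = 115.8184262 tonnes
Metal lost to tailings:
= 152.9966 - 115.8184262
= 37.1782 tonnes


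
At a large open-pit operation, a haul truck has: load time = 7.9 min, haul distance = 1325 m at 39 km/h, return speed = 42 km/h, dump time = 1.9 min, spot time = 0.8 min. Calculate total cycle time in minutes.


14.5313 min

Convert haul speed to m/min: 39 * 1000/60 = 650 m/min
Haul time = 1325 / 650 = 2.038461538 min
Convert return speed to m/min: 42 * 1000/60 = 700 m/min
Return time = 1325 / 700 = 1.892857143 min
Total cycle time:
= 7.9 + 2.038461538 + 1.9 + 1.892857143 + 0.8
= 14.5313 min


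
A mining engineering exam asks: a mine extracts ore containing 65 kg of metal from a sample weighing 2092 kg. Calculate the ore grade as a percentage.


3.1071%

Ore grade = (metal mass / ore mass) * 100
= (65 / 2092) * 100
= 0.0310707457 * 100
= 3.1071%


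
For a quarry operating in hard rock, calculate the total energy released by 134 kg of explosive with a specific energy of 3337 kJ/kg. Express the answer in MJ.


447.158 MJ

Energy = mass * specific_energy / 1000
= 134 * 3337 / 1000
= 447158 / 1000
= 447.158 MJ


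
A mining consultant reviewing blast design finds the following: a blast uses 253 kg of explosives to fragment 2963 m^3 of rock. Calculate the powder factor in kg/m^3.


0.0854 kg/m^3

Powder factor = explosive mass / rock volume
= 253 / 2963
= 0.0854 kg/m^3


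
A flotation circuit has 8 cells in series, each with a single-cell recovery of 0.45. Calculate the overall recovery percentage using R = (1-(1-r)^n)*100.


99.1627%

Complement of single-cell recovery:
1 - r = 1 - 0.45 = 0.55
Raise to power n:
(1 - r)^8 = 0.55^8 = 0.008373393789
Overall recovery:
R = (1 - 0.008373393789) * 100
= 99.1627%


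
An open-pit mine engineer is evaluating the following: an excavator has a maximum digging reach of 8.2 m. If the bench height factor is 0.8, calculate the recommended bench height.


Bench height = reach * factor
= 8.2 * 0.8
= 6.56 m

6.56 m


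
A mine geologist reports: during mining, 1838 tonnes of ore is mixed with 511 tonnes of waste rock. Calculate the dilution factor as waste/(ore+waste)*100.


21.7539%

Total material = ore + waste
= 1838 + 511 = 2349 tonnes
Dilution = waste / total * 100
= 511 / 2349 * 100
= 0.2175393785 * 100
= 21.7539%


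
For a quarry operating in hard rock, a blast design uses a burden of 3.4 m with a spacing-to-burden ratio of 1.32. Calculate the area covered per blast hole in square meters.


First, find the spacing:
Spacing = burden * ratio = 3.4 * 1.32
= 4.488 m
Then, calculate the area:
Area = burden * spacing = 3.4 * 4.488
= 15.2592 m^2

15.2592 m^2


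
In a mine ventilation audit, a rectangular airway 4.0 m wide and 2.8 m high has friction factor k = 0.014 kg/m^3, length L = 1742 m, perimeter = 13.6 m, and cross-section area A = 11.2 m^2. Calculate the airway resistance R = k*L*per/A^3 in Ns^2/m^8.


0.2361 Ns^2/m^8

Compute the numerator:
k * L * per = 0.014 * 1742 * 13.6
= 331.6768
Compute the denominator:
A^3 = 11.2^3 = 1404.928
Resistance:
R = 331.6768 / 1404.928
= 0.2361 Ns^2/m^8


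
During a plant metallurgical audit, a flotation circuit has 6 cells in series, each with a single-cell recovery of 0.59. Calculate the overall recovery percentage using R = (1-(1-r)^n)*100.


99.525%

Complement of single-cell recovery:
1 - r = 1 - 0.59 = 0.41
Raise to power n:
(1 - r)^6 = 0.41^6 = 0.004750104241
Overall recovery:
R = (1 - 0.004750104241) * 100
= 99.525%


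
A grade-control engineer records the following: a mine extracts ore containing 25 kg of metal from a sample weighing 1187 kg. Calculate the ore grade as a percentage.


Ore grade = (metal mass / ore mass) * 100
= (25 / 1187) * 100
= 0.02106149958 * 100
= 2.1061%

2.1061%


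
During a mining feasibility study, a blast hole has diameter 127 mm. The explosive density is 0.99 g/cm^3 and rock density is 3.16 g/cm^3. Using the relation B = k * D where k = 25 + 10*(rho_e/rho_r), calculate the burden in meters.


First, compute k:
rho_e / rho_r = 0.99 / 3.16 = 0.3132911392
k = 25 + 10 * 0.3132911392 = 28.13291139
Then, compute burden:
B = k * D / 1000 = 28.13291139 * 127 / 1000
= 3572.879747 / 1000
= 3.5729 m

3.5729 m


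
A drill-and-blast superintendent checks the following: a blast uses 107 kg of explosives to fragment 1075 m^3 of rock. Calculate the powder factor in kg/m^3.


0.0995 kg/m^3

Powder factor = explosive mass / rock volume
= 107 / 1075
= 0.0995 kg/m^3


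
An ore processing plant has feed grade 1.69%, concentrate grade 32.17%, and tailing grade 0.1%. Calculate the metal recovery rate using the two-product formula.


Using the two-product formula:
R = 100 * c * (f - t) / (f * (c - t))
Numerator = 100 * 32.17 * (1.69 - 0.1)
= 100 * 32.17 * 1.59
= 5115.03
Denominator = 1.69 * (32.17 - 0.1)
= 1.69 * 32.07
= 54.1983
R = 5115.03 / 54.1983
= 94.3762%

94.3762%


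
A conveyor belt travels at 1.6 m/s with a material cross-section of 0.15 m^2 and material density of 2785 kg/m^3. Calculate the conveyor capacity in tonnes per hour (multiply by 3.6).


2406.24 t/h

Volumetric flow = speed * area
= 1.6 * 0.15 = 0.24 m^3/s
Mass flow = volumetric * density
= 0.24 * 2785 = 668.4 kg/s
Convert to t/h: multiply by 3.6
Capacity = 668.4 * 3.6
= 2406.24 t/h


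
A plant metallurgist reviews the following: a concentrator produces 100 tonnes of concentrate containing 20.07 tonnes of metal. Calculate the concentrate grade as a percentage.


Grade = (metal in concentrate / concentrate mass) * 100
= (20.07 / 100) * 100
= 0.2007 * 100
= 20.07%

20.07%


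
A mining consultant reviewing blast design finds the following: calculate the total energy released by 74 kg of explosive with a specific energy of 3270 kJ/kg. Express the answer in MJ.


Energy = mass * specific_energy / 1000
= 74 * 3270 / 1000
= 241980 / 1000
= 241.98 MJ

241.98 MJ


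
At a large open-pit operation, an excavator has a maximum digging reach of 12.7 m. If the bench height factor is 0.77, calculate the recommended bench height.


Bench height = reach * factor
= 12.7 * 0.77
= 9.779 m

9.779 m


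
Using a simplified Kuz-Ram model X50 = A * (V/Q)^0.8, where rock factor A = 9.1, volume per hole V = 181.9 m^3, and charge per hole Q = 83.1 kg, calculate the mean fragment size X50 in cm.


17.0305 cm

Compute V/Q:
V/Q = 181.9 / 83.1 = 2.188929001
Raise to the power 0.8:
(V/Q)^0.8 = 2.188929001^0.8 = 1.871480646
Multiply by A:
X50 = 9.1 * 1.871480646
= 17.0305 cm


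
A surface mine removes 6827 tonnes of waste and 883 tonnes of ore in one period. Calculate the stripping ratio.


Stripping ratio = waste tonnage / ore tonnage
= 6827 / 883
= 7.7316

7.7316


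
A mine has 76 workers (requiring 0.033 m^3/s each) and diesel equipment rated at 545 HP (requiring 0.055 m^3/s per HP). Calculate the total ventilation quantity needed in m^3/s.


Airflow for workers:
Q_people = 76 * 0.033 = 2.508 m^3/s
Airflow for diesel equipment:
Q_diesel = 545 * 0.055 = 29.975 m^3/s
Total ventilation:
Q_total = 2.508 + 29.975
= 32.483 m^3/s

32.483 m^3/s


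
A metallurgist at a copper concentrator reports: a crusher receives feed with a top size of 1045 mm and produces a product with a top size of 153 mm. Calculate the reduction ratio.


Reduction ratio = feed size / product size
= 1045 / 153
= 6.8301

6.8301


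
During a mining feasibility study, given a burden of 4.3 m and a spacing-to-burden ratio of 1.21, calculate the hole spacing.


5.203 m

Spacing = burden * ratio
= 4.3 * 1.21
= 5.203 m


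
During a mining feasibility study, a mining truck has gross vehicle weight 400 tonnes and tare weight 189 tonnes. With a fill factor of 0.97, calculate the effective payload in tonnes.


204.67 tonnes

Maximum payload = gross - tare
= 400 - 189 = 211 tonnes
Effective payload = max payload * fill factor
= 211 * 0.97
= 204.67 tonnes


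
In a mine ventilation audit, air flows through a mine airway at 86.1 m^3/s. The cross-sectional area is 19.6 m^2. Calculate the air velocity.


4.3929 m/s

Velocity = flow rate / cross-sectional area
= 86.1 / 19.6
= 4.3929 m/s


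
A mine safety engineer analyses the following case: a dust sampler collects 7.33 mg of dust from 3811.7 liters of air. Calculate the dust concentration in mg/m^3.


1.923 mg/m^3

Convert liters to m^3: 1 m^3 = 1000 L
Concentration = mass / volume * 1000
= 7.33 / 3811.7 * 1000
= 0.001923026471 * 1000
= 1.923 mg/m^3


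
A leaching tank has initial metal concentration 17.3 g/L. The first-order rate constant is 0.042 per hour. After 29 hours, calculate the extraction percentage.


Compute the exponent:
-k * t = -0.042 * 29 = -1.218
Remaining concentration:
C = 17.3 * exp(-1.218)
= 17.3 * 0.2958212181
= 5.117707073 g/L
Extracted = 17.3 - 5.117707073 = 12.18229293 g/L
Extraction % = 12.18229293 / 17.3 * 100
= 70.4179%

70.4179%


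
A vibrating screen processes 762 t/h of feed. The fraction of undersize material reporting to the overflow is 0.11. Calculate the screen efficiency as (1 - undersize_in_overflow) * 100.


89.0%

Screen efficiency = (1 - fraction of undersize in overflow) * 100
= (1 - 0.11) * 100
= 0.89 * 100
= 89.0%


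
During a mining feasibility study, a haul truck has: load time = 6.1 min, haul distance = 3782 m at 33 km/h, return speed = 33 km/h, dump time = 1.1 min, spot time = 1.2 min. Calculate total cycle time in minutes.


22.1527 min

Convert haul speed to m/min: 33 * 1000/60 = 550 m/min
Haul time = 3782 / 550 = 6.876363636 min
Convert return speed to m/min: 33 * 1000/60 = 550 m/min
Return time = 3782 / 550 = 6.876363636 min
Total cycle time:
= 6.1 + 6.876363636 + 1.1 + 6.876363636 + 1.2
= 22.1527 min


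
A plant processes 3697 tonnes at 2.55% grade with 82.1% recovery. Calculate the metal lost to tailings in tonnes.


Total metal in feed:
= 3697 * 2.55 / 100 = 94.2735 tonnes
Metal recovered:
= 94.2735 * 82.1 / 100 = 77.3985435 tonnes
Metal lost to tailings:
= 94.2735 - 77.3985435
= 16.875 tonnes

16.875 tonnes


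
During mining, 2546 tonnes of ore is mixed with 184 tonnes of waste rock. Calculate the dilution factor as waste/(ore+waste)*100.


Total material = ore + waste
= 2546 + 184 = 2730 tonnes
Dilution = waste / total * 100
= 184 / 2730 * 100
= 0.0673992674 * 100
= 6.7399%

6.7399%


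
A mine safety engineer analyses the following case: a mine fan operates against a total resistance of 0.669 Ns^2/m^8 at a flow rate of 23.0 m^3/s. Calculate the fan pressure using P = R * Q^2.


Compute Q^2:
Q^2 = 23.0^2 = 529.0
Compute pressure:
P = R * Q^2 = 0.669 * 529.0
= 353.901 Pa

353.901 Pa


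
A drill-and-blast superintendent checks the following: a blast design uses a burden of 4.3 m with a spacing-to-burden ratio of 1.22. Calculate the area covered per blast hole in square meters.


22.5578 m^2

First, find the spacing:
Spacing = burden * ratio = 4.3 * 1.22
= 5.246 m
Then, calculate the area:
Area = burden * spacing = 4.3 * 5.246
= 22.5578 m^2


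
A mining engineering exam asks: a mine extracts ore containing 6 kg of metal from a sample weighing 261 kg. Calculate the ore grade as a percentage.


Ore grade = (metal mass / ore mass) * 100
= (6 / 261) * 100
= 0.02298850575 * 100
= 2.2989%

2.2989%


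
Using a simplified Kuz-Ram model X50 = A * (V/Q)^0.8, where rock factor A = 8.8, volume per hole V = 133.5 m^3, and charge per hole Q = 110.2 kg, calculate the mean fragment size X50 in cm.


10.2594 cm

Compute V/Q:
V/Q = 133.5 / 110.2 = 1.211433757
Raise to the power 0.8:
(V/Q)^0.8 = 1.211433757^0.8 = 1.165842107
Multiply by A:
X50 = 8.8 * 1.165842107
= 10.2594 cm


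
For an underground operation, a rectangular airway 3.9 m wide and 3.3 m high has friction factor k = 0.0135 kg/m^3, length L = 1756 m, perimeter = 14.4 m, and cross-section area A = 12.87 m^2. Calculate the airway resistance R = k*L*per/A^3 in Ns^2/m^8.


0.1601 Ns^2/m^8

Compute the numerator:
k * L * per = 0.0135 * 1756 * 14.4
= 341.3664
Compute the denominator:
A^3 = 12.87^3 = 2131.746903
Resistance:
R = 341.3664 / 2131.746903
= 0.1601 Ns^2/m^8


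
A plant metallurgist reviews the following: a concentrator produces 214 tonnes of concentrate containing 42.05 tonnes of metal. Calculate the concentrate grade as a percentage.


Grade = (metal in concentrate / concentrate mass) * 100
= (42.05 / 214) * 100
= 0.1964953271 * 100
= 19.6495%

19.6495%


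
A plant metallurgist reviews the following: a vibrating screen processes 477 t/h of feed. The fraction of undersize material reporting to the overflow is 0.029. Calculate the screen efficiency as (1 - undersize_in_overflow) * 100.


Screen efficiency = (1 - fraction of undersize in overflow) * 100
= (1 - 0.029) * 100
= 0.971 * 100
= 97.1%

97.1%


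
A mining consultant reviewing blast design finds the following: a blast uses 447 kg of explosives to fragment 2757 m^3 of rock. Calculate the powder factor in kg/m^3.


Powder factor = explosive mass / rock volume
= 447 / 2757
= 0.1621 kg/m^3

0.1621 kg/m^3


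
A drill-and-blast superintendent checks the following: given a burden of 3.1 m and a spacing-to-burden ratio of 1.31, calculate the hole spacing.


4.061 m

Spacing = burden * ratio
= 3.1 * 1.31
= 4.061 m


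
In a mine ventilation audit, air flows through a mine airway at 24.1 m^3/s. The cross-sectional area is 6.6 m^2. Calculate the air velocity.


Velocity = flow rate / cross-sectional area
= 24.1 / 6.6
= 3.6515 m/s

3.6515 m/s


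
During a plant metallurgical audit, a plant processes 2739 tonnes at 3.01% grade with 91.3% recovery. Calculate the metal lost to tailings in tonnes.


Total metal in feed:
= 2739 * 3.01 / 100 = 82.4439 tonnes
Metal recovered:
= 82.4439 * 91.3 / 100 = 75.2712807 tonnes
Metal lost to tailings:
= 82.4439 - 75.2712807
= 7.1726 tonnes

7.1726 tonnes


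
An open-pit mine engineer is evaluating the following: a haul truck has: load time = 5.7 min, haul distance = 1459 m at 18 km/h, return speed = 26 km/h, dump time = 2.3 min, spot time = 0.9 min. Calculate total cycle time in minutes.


Convert haul speed to m/min: 18 * 1000/60 = 300 m/min
Haul time = 1459 / 300 = 4.863333333 min
Convert return speed to m/min: 26 * 1000/60 = 433.3333333 m/min
Return time = 1459 / 433.3333333 = 3.366923077 min
Total cycle time:
= 5.7 + 4.863333333 + 2.3 + 3.366923077 + 0.9
= 17.1303 min

17.1303 min


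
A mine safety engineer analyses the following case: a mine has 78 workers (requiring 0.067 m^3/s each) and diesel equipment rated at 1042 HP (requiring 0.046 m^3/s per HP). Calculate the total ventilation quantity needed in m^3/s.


Airflow for workers:
Q_people = 78 * 0.067 = 5.226 m^3/s
Airflow for diesel equipment:
Q_diesel = 1042 * 0.046 = 47.932 m^3/s
Total ventilation:
Q_total = 5.226 + 47.932
= 53.158 m^3/s

53.158 m^3/s


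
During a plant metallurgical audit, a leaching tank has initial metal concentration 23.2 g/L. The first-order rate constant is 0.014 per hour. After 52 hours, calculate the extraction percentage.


Compute the exponent:
-k * t = -0.014 * 52 = -0.728
Remaining concentration:
C = 23.2 * exp(-0.728)
= 23.2 * 0.4828737725
= 11.20267152 g/L
Extracted = 23.2 - 11.20267152 = 11.99732848 g/L
Extraction % = 11.99732848 / 23.2 * 100
= 51.7126%

51.7126%


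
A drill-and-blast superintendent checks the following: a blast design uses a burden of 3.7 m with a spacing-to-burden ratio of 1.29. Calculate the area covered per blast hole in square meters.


First, find the spacing:
Spacing = burden * ratio = 3.7 * 1.29
= 4.773 m
Then, calculate the area:
Area = burden * spacing = 3.7 * 4.773
= 17.6601 m^2

17.6601 m^2


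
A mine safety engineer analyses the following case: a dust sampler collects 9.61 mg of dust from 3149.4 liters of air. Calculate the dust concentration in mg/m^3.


3.0514 mg/m^3

Convert liters to m^3: 1 m^3 = 1000 L
Concentration = mass / volume * 1000
= 9.61 / 3149.4 * 1000
= 0.003051374865 * 1000
= 3.0514 mg/m^3


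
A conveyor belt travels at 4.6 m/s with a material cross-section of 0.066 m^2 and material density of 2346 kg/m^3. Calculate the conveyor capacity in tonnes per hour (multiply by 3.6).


Volumetric flow = speed * area
= 4.6 * 0.066 = 0.3036 m^3/s
Mass flow = volumetric * density
= 0.3036 * 2346 = 712.2456 kg/s
Convert to t/h: multiply by 3.6
Capacity = 712.2456 * 3.6
= 2564.0842 t/h

2564.0842 t/h


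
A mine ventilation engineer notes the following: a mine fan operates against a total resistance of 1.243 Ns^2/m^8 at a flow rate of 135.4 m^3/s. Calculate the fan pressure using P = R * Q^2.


22788.1179 Pa

Compute Q^2:
Q^2 = 135.4^2 = 18333.16
Compute pressure:
P = R * Q^2 = 1.243 * 18333.16
= 22788.1179 Pa


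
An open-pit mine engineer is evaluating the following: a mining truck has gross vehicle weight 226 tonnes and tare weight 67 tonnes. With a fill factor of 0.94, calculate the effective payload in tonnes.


149.46 tonnes

Maximum payload = gross - tare
= 226 - 67 = 159 tonnes
Effective payload = max payload * fill factor
= 159 * 0.94
= 149.46 tonnes


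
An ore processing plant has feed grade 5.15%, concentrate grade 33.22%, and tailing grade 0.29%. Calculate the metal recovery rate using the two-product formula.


95.2%

Using the two-product formula:
R = 100 * c * (f - t) / (f * (c - t))
Numerator = 100 * 33.22 * (5.15 - 0.29)
= 100 * 33.22 * 4.86
= 16144.92
Denominator = 5.15 * (33.22 - 0.29)
= 5.15 * 32.93
= 169.5895
R = 16144.92 / 169.5895
= 95.2%


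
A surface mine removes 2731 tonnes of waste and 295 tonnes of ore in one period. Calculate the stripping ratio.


Stripping ratio = waste tonnage / ore tonnage
= 2731 / 295
= 9.2576

9.2576


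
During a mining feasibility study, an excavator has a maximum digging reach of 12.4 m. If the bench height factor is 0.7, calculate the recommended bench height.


8.68 m

Bench height = reach * factor
= 12.4 * 0.7
= 8.68 m


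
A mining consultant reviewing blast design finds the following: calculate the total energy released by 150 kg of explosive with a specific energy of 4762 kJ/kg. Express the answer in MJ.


714.3 MJ

Energy = mass * specific_energy / 1000
= 150 * 4762 / 1000
= 714300 / 1000
= 714.3 MJ


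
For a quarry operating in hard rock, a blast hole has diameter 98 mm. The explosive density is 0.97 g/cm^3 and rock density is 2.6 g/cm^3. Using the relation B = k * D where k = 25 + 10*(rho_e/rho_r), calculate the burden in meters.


First, compute k:
rho_e / rho_r = 0.97 / 2.6 = 0.3730769231
k = 25 + 10 * 0.3730769231 = 28.73076923
Then, compute burden:
B = k * D / 1000 = 28.73076923 * 98 / 1000
= 2815.615385 / 1000
= 2.8156 m

2.8156 m


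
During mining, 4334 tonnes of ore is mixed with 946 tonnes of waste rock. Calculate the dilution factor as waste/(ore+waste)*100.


Total material = ore + waste
= 4334 + 946 = 5280 tonnes
Dilution = waste / total * 100
= 946 / 5280 * 100
= 0.1791666667 * 100
= 17.9167%

17.9167%


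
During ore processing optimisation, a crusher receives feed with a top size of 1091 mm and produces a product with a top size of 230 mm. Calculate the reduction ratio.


4.7435

Reduction ratio = feed size / product size
= 1091 / 230
= 4.7435


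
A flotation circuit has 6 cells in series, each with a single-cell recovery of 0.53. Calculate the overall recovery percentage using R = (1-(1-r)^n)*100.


98.9221%

Complement of single-cell recovery:
1 - r = 1 - 0.53 = 0.47
Raise to power n:
(1 - r)^6 = 0.47^6 = 0.01077921533
Overall recovery:
R = (1 - 0.01077921533) * 100
= 98.9221%


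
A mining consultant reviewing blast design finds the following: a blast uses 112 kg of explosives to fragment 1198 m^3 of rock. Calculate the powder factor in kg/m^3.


Powder factor = explosive mass / rock volume
= 112 / 1198
= 0.0935 kg/m^3

0.0935 kg/m^3


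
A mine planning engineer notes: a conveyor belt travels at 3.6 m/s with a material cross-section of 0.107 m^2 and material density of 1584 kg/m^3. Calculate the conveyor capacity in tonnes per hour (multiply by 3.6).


2196.5645 t/h

Volumetric flow = speed * area
= 3.6 * 0.107 = 0.3852 m^3/s
Mass flow = volumetric * density
= 0.3852 * 1584 = 610.1568 kg/s
Convert to t/h: multiply by 3.6
Capacity = 610.1568 * 3.6
= 2196.5645 t/h


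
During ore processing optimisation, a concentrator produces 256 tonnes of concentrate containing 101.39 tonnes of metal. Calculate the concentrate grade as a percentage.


Grade = (metal in concentrate / concentrate mass) * 100
= (101.39 / 256) * 100
= 0.3960546875 * 100
= 39.6055%

39.6055%


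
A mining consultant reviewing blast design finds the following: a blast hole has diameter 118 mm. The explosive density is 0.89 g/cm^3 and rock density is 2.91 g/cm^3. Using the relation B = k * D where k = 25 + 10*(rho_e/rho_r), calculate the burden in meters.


3.3109 m

First, compute k:
rho_e / rho_r = 0.89 / 2.91 = 0.3058419244
k = 25 + 10 * 0.3058419244 = 28.05841924
Then, compute burden:
B = k * D / 1000 = 28.05841924 * 118 / 1000
= 3310.893471 / 1000
= 3.3109 m


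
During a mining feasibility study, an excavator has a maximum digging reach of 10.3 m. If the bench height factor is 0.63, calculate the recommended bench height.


6.489 m

Bench height = reach * factor
= 10.3 * 0.63
= 6.489 m


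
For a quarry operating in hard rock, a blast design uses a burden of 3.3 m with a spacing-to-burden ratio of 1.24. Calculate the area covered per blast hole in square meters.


First, find the spacing:
Spacing = burden * ratio = 3.3 * 1.24
= 4.092 m
Then, calculate the area:
Area = burden * spacing = 3.3 * 4.092
= 13.5036 m^2

13.5036 m^2


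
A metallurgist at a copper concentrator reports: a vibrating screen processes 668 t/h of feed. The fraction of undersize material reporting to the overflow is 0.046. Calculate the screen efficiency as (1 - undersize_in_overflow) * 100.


Screen efficiency = (1 - fraction of undersize in overflow) * 100
= (1 - 0.046) * 100
= 0.954 * 100
= 95.4%

95.4%


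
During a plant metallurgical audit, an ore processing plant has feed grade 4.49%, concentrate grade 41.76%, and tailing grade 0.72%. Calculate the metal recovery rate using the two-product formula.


Using the two-product formula:
R = 100 * c * (f - t) / (f * (c - t))
Numerator = 100 * 41.76 * (4.49 - 0.72)
= 100 * 41.76 * 3.77
= 15743.52
Denominator = 4.49 * (41.76 - 0.72)
= 4.49 * 41.04
= 184.2696
R = 15743.52 / 184.2696
= 85.4374%

85.4374%


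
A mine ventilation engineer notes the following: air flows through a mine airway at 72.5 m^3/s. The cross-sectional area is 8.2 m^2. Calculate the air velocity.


Velocity = flow rate / cross-sectional area
= 72.5 / 8.2
= 8.8415 m/s

8.8415 m/s


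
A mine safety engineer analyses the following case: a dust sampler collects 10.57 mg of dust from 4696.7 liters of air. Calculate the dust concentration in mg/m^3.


Convert liters to m^3: 1 m^3 = 1000 L
Concentration = mass / volume * 1000
= 10.57 / 4696.7 * 1000
= 0.00225051632 * 1000
= 2.2505 mg/m^3

2.2505 mg/m^3


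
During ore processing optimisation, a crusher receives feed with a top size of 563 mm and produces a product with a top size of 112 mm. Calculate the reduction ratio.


Reduction ratio = feed size / product size
= 563 / 112
= 5.0268

5.0268


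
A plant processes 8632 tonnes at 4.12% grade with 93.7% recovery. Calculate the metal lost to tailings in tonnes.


Total metal in feed:
= 8632 * 4.12 / 100 = 355.6384 tonnes
Metal recovered:
= 355.6384 * 93.7 / 100 = 333.2331808 tonnes
Metal lost to tailings:
= 355.6384 - 333.2331808
= 22.4052 tonnes

22.4052 tonnes


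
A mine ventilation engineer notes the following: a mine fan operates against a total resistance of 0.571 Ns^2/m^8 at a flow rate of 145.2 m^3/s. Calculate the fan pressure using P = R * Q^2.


12038.4158 Pa

Compute Q^2:
Q^2 = 145.2^2 = 21083.04
Compute pressure:
P = R * Q^2 = 0.571 * 21083.04
= 12038.4158 Pa


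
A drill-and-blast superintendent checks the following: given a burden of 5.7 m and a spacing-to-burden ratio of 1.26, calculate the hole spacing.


7.182 m

Spacing = burden * ratio
= 5.7 * 1.26
= 7.182 m


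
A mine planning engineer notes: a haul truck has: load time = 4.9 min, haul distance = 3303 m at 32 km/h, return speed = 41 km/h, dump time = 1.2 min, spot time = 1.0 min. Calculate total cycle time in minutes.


18.1268 min

Convert haul speed to m/min: 32 * 1000/60 = 533.3333333 m/min
Haul time = 3303 / 533.3333333 = 6.193125 min
Convert return speed to m/min: 41 * 1000/60 = 683.3333333 m/min
Return time = 3303 / 683.3333333 = 4.833658537 min
Total cycle time:
= 4.9 + 6.193125 + 1.2 + 4.833658537 + 1.0
= 18.1268 min


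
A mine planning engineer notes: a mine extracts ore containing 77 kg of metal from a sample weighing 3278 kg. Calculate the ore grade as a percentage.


2.349%

Ore grade = (metal mass / ore mass) * 100
= (77 / 3278) * 100
= 0.02348993289 * 100
= 2.349%


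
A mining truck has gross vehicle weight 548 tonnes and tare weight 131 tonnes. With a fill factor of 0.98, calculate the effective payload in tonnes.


Maximum payload = gross - tare
= 548 - 131 = 417 tonnes
Effective payload = max payload * fill factor
= 417 * 0.98
= 408.66 tonnes

408.66 tonnes


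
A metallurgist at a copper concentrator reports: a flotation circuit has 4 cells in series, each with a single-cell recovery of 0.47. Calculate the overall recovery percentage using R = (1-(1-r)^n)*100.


Complement of single-cell recovery:
1 - r = 1 - 0.47 = 0.53
Raise to power n:
(1 - r)^4 = 0.53^4 = 0.07890481
Overall recovery:
R = (1 - 0.07890481) * 100
= 92.1095%

92.1095%


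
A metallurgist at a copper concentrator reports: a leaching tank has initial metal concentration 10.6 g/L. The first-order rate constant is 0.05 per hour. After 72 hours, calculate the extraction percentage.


Compute the exponent:
-k * t = -0.05 * 72 = -3.6
Remaining concentration:
C = 10.6 * exp(-3.6)
= 10.6 * 0.02732372245
= 0.2896314579 g/L
Extracted = 10.6 - 0.2896314579 = 10.31036854 g/L
Extraction % = 10.31036854 / 10.6 * 100
= 97.2676%

97.2676%


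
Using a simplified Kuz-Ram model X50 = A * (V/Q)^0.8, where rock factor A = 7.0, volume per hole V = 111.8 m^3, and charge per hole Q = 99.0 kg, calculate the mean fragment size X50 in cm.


Compute V/Q:
V/Q = 111.8 / 99.0 = 1.129292929
Raise to the power 0.8:
(V/Q)^0.8 = 1.129292929^0.8 = 1.102161629
Multiply by A:
X50 = 7.0 * 1.102161629
= 7.7151 cm

7.7151 cm


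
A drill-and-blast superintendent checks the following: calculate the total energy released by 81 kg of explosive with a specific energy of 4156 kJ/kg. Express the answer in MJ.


Energy = mass * specific_energy / 1000
= 81 * 4156 / 1000
= 336636 / 1000
= 336.636 MJ

336.636 MJ


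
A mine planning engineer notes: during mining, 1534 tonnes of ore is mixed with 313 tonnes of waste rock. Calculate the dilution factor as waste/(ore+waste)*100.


16.9464%

Total material = ore + waste
= 1534 + 313 = 1847 tonnes
Dilution = waste / total * 100
= 313 / 1847 * 100
= 0.1694639957 * 100
= 16.9464%
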